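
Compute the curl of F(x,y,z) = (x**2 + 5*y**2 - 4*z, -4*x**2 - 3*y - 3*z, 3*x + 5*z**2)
(3, -7, -8*x - 10*y)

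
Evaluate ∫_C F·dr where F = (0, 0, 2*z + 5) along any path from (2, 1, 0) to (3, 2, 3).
24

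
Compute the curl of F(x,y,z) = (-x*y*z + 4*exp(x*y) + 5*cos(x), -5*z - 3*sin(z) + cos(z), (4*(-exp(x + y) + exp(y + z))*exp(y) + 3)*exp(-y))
(-4*exp(x + y) + 4*exp(y + z) + sin(z) + 3*cos(z) + 5 - 3*exp(-y), -x*y + 4*exp(x + y), x*(z - 4*exp(x*y)))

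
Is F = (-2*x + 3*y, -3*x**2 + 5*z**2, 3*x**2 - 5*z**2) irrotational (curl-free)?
No, ∇×F = (-10*z, -6*x, -6*x - 3)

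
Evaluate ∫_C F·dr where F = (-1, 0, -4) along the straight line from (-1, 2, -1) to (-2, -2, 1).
-7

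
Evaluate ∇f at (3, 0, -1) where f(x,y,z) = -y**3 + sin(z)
(0, 0, cos(1))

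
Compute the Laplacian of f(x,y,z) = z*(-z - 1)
-2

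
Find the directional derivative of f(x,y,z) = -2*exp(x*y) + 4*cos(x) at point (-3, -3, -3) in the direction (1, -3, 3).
4*sqrt(19)*(-3*exp(9) + sin(3))/19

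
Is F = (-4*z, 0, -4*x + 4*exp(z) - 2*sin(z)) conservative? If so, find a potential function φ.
Yes, F is conservative. φ = -4*x*z + 4*exp(z) + 2*cos(z)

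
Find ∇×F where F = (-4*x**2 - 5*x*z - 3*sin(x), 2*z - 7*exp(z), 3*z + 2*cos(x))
(7*exp(z) - 2, -5*x + 2*sin(x), 0)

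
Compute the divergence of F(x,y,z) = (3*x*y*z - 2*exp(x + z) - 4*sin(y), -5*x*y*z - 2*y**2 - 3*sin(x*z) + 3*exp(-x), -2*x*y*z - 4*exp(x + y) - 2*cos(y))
-2*x*y - 5*x*z + 3*y*z - 4*y - 2*exp(x + z)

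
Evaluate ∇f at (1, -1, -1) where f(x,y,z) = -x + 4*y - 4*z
(-1, 4, -4)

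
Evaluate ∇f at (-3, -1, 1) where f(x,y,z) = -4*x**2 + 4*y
(24, 4, 0)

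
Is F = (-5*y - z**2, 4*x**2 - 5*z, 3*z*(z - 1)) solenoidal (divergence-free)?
No, ∇·F = 6*z - 3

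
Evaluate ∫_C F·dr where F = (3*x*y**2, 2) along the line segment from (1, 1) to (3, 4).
105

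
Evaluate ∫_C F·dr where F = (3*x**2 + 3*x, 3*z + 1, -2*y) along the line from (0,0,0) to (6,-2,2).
266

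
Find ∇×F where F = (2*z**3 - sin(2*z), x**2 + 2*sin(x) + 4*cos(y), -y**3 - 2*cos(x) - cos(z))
(-3*y**2, 6*z**2 - 2*sin(x) - 2*cos(2*z), 2*x + 2*cos(x))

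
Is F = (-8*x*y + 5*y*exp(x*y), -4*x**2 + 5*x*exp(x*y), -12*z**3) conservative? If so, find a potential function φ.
Yes, F is conservative. φ = -4*x**2*y - 3*z**4 + 5*exp(x*y)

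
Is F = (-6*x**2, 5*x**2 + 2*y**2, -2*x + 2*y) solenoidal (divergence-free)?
No, ∇·F = -12*x + 4*y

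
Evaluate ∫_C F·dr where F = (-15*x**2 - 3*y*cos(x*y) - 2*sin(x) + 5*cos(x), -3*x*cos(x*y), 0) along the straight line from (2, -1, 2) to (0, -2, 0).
-8*sin(2) - 2*cos(2) + 42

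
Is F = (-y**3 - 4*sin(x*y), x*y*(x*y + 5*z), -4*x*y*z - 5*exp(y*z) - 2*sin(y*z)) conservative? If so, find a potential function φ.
No, ∇×F = (-5*x*y - 4*x*z - 5*z*exp(y*z) - 2*z*cos(y*z), 4*y*z, 2*x*y**2 + 4*x*cos(x*y) + 3*y**2 + 5*y*z) ≠ 0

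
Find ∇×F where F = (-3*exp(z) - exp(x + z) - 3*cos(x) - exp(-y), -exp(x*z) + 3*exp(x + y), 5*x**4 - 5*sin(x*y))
(x*(exp(x*z) - 5*cos(x*y)), -20*x**3 + 5*y*cos(x*y) - 3*exp(z) - exp(x + z), -z*exp(x*z) + 3*exp(x + y) - exp(-y))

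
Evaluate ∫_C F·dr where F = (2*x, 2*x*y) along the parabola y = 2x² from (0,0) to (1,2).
21/5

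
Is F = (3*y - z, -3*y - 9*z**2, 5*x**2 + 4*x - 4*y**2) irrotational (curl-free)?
No, ∇×F = (-8*y + 18*z, -10*x - 5, -3)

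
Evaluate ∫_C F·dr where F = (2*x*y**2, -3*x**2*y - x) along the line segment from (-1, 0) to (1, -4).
8/3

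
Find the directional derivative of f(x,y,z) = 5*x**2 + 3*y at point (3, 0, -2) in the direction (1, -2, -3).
12*sqrt(14)/7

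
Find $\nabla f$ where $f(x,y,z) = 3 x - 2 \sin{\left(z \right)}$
(3, 0, -2*cos(z))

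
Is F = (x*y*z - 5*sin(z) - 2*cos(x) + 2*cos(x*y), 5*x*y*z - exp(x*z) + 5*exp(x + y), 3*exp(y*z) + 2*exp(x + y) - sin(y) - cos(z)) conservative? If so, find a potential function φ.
No, ∇×F = (-5*x*y + x*exp(x*z) + 3*z*exp(y*z) + 2*exp(x + y) - cos(y), x*y - 2*exp(x + y) - 5*cos(z), -x*z + 2*x*sin(x*y) + 5*y*z - z*exp(x*z) + 5*exp(x + y)) ≠ 0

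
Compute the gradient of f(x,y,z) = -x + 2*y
(-1, 2, 0)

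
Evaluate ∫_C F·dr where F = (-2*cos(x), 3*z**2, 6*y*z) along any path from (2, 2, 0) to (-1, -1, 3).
-27 + 2*sin(1) + 2*sin(2)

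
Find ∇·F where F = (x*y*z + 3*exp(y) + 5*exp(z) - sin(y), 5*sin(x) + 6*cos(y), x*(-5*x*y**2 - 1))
y*z - 6*sin(y)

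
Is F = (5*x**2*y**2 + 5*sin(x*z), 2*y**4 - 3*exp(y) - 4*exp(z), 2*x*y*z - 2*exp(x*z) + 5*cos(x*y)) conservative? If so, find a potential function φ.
No, ∇×F = (2*x*z - 5*x*sin(x*y) + 4*exp(z), 5*x*cos(x*z) - 2*y*z + 5*y*sin(x*y) + 2*z*exp(x*z), -10*x**2*y) ≠ 0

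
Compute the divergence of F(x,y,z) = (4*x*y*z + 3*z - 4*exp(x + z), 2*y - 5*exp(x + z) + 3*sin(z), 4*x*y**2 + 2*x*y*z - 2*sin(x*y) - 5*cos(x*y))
2*x*y + 4*y*z - 4*exp(x + z) + 2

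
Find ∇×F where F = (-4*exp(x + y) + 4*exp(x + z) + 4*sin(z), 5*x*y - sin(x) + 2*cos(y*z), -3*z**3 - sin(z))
(2*y*sin(y*z), 4*exp(x + z) + 4*cos(z), 5*y + 4*exp(x + y) - cos(x))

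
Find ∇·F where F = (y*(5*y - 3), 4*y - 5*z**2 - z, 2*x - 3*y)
4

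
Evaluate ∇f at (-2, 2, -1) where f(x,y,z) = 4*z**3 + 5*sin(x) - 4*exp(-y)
(5*cos(2), 4*exp(-2), 12)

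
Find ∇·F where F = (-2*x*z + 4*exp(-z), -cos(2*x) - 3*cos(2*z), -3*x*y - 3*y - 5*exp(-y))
-2*z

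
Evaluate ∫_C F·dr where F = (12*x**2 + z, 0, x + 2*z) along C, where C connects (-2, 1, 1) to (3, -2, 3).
159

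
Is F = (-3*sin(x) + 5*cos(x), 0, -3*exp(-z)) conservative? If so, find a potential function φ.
Yes, F is conservative. φ = 5*sin(x) + 3*cos(x) + 3*exp(-z)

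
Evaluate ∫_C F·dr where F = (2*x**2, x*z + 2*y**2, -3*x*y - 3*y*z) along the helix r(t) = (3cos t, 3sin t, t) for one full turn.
9*pi*(2 + pi)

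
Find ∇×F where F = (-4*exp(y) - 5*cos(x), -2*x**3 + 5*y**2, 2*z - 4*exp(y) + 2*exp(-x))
(-4*exp(y), 2*exp(-x), -6*x**2 + 4*exp(y))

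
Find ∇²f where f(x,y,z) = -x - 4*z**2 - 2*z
-8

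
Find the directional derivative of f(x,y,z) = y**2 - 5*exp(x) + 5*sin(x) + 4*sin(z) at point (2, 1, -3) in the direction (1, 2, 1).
sqrt(6)*(-5*exp(2) + 4*cos(3) + 5*cos(2) + 4)/6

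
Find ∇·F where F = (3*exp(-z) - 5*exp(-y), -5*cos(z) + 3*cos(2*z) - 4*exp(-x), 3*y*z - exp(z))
3*y - exp(z)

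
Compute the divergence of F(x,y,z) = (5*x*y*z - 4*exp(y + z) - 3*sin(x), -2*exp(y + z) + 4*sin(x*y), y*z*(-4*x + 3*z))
-4*x*y + 4*x*cos(x*y) + 11*y*z - 2*exp(y + z) - 3*cos(x)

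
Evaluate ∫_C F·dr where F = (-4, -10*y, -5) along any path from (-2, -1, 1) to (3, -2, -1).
-25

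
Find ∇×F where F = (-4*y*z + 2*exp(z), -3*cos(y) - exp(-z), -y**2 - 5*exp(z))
(-2*y - exp(-z), -4*y + 2*exp(z), 4*z)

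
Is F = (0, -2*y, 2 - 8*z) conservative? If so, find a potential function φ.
Yes, F is conservative. φ = -y**2 - 4*z**2 + 2*z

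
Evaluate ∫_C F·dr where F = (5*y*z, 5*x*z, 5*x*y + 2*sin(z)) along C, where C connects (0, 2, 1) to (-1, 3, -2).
-2*cos(2) + 2*cos(1) + 30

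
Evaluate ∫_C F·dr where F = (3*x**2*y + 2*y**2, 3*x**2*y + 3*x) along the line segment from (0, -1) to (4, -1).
-56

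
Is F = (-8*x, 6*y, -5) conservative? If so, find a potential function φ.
Yes, F is conservative. φ = -4*x**2 + 3*y**2 - 5*z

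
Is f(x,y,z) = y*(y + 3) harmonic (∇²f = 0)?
No, ∇²f = 2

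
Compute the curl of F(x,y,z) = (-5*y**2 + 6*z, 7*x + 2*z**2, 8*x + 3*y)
(3 - 4*z, -2, 10*y + 7)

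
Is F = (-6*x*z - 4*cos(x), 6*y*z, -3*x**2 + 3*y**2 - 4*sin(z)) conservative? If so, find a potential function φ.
Yes, F is conservative. φ = -3*x**2*z + 3*y**2*z - 4*sin(x) + 4*cos(z)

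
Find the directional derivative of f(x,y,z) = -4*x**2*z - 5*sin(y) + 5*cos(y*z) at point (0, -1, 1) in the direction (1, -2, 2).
-20*sin(1)/3 + 10*cos(1)/3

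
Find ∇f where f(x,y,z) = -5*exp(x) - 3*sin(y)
(-5*exp(x), -3*cos(y), 0)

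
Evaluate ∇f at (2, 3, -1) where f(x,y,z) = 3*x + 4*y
(3, 4, 0)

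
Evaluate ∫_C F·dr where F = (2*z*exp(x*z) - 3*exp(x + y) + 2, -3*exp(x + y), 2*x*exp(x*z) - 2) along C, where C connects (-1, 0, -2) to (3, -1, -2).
-5*exp(2) + 2*exp(-6) + 3*exp(-1) + 8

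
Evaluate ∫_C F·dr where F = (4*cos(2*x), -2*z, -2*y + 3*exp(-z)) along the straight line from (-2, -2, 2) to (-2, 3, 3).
-26 - 3*exp(-3) + 3*exp(-2)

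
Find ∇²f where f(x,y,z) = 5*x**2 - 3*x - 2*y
10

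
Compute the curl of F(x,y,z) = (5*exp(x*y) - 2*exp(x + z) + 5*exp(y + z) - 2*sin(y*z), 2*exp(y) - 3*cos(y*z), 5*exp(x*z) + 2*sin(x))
(-3*y*sin(y*z), -2*y*cos(y*z) - 5*z*exp(x*z) - 2*exp(x + z) + 5*exp(y + z) - 2*cos(x), -5*x*exp(x*y) + 2*z*cos(y*z) - 5*exp(y + z))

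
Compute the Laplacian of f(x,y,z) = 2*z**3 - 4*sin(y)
12*z + 4*sin(y)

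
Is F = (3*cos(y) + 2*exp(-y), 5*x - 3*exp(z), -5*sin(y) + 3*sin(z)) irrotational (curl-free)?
No, ∇×F = (3*exp(z) - 5*cos(y), 0, 3*sin(y) + 5 + 2*exp(-y))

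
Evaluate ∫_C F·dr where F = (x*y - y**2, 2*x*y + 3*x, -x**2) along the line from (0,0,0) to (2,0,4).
-16/3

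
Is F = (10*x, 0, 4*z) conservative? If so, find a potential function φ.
Yes, F is conservative. φ = 5*x**2 + 2*z**2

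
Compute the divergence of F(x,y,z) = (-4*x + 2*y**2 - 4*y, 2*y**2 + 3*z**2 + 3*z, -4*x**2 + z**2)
4*y + 2*z - 4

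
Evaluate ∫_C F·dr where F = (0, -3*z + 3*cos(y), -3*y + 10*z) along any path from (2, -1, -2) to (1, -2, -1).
-15 - 3*sin(2) + 3*sin(1)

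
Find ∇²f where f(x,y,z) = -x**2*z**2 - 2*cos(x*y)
2*x**2*cos(x*y) - 2*x**2 + 2*y**2*cos(x*y) - 2*z**2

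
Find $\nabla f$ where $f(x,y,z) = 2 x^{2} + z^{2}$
(4*x, 0, 2*z)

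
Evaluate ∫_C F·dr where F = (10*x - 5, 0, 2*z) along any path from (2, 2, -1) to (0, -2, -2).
-7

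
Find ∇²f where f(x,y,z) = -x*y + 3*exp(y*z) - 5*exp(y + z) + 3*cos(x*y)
-3*x**2*cos(x*y) + 3*y**2*exp(y*z) - 3*y**2*cos(x*y) + 3*z**2*exp(y*z) - 10*exp(y + z)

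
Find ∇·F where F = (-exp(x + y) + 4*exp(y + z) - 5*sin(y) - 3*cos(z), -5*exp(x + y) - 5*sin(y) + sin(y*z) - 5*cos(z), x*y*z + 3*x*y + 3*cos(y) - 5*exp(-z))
x*y + z*cos(y*z) - 6*exp(x + y) - 5*cos(y) + 5*exp(-z)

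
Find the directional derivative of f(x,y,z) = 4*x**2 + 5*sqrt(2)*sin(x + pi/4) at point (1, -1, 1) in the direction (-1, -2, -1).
-sqrt(6)*(5*sqrt(2)*cos(pi/4 + 1) + 8)/6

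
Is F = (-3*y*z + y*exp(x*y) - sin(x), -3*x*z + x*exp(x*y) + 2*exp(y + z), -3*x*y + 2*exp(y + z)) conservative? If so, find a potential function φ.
Yes, F is conservative. φ = -3*x*y*z + exp(x*y) + 2*exp(y + z) + cos(x)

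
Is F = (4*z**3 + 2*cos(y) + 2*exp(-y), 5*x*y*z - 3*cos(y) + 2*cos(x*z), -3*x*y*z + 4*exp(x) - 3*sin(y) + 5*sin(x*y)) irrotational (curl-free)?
No, ∇×F = (-5*x*y - 3*x*z + 2*x*sin(x*z) + 5*x*cos(x*y) - 3*cos(y), 3*y*z - 5*y*cos(x*y) + 12*z**2 - 4*exp(x), 5*y*z - 2*z*sin(x*z) + 2*sin(y) + 2*exp(-y))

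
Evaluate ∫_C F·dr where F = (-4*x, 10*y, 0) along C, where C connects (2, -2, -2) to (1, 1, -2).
-9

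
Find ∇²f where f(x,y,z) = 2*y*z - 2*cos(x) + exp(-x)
2*cos(x) + exp(-x)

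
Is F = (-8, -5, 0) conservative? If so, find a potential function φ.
Yes, F is conservative. φ = -8*x - 5*y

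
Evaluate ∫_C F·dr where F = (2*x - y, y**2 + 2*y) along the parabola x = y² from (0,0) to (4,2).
52/3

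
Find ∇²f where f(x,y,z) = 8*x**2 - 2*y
16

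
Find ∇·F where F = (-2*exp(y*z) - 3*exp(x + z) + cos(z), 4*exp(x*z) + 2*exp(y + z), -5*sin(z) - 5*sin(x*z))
-5*x*cos(x*z) - 3*exp(x + z) + 2*exp(y + z) - 5*cos(z)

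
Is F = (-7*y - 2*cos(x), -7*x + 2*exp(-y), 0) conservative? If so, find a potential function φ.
Yes, F is conservative. φ = -7*x*y - 2*sin(x) - 2*exp(-y)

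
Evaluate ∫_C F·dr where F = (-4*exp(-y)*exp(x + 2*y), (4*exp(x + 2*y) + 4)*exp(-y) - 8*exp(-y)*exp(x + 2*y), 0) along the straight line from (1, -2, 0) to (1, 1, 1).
0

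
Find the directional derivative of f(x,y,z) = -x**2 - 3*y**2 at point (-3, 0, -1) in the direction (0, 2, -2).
0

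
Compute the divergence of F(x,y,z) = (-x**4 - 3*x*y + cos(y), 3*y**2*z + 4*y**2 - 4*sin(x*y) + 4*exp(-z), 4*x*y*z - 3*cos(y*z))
-4*x**3 + 4*x*y - 4*x*cos(x*y) + 6*y*z + 3*y*sin(y*z) + 5*y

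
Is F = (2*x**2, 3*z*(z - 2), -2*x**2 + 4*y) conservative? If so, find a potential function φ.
No, ∇×F = (10 - 6*z, 4*x, 0) ≠ 0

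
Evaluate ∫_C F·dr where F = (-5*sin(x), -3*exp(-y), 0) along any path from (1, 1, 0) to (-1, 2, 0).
3*(1 - E)*exp(-2)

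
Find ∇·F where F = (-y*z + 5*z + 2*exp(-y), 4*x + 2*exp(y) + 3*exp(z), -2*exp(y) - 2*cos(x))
2*exp(y)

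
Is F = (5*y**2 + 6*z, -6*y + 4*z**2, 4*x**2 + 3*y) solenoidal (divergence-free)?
No, ∇·F = -6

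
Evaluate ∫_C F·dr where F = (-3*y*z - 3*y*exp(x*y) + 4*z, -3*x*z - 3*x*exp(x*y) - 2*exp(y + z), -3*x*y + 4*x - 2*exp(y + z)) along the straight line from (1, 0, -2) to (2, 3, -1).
-3*exp(6) - 2*exp(2) + 2*exp(-2) + 21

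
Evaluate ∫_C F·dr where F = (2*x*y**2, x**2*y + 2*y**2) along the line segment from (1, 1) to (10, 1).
99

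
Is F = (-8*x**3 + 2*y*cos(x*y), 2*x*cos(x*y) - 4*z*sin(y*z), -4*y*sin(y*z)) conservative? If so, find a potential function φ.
Yes, F is conservative. φ = -2*x**4 + 2*sin(x*y) + 4*cos(y*z)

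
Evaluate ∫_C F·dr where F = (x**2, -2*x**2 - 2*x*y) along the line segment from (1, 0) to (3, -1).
15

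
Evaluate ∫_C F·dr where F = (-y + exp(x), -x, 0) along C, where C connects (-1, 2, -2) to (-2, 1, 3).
(1 - E)*exp(-2)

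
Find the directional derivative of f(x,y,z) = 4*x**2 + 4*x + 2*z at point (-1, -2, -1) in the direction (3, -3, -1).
-14*sqrt(19)/19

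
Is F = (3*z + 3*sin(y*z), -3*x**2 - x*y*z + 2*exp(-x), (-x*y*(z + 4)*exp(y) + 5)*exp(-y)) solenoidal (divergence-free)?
No, ∇·F = x*(-y - z)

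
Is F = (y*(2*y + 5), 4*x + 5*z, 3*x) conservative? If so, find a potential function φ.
No, ∇×F = (-5, -3, -4*y - 1) ≠ 0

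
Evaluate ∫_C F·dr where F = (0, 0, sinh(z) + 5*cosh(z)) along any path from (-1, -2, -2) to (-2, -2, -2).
0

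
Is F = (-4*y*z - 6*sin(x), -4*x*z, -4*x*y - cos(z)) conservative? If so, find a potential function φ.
Yes, F is conservative. φ = -4*x*y*z - sin(z) + 6*cos(x)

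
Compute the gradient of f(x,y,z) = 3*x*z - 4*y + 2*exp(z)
(3*z, -4, 3*x + 2*exp(z))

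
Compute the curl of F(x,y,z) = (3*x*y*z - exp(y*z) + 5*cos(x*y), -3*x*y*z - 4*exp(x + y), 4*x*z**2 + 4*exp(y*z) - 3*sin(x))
(3*x*y + 4*z*exp(y*z), 3*x*y - y*exp(y*z) - 4*z**2 + 3*cos(x), -3*x*z + 5*x*sin(x*y) - 3*y*z + z*exp(y*z) - 4*exp(x + y))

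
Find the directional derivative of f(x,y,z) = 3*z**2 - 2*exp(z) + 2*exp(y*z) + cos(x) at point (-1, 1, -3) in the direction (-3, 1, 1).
3*sqrt(11)*(-(sin(1) + 6)*exp(3) - 2)*exp(-3)/11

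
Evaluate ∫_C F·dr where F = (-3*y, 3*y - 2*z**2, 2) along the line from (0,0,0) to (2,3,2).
1/2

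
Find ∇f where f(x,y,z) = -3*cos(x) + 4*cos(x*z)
(-4*z*sin(x*z) + 3*sin(x), 0, -4*x*sin(x*z))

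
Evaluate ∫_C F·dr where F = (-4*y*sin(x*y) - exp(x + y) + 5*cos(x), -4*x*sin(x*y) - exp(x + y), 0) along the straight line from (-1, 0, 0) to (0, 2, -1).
-exp(2) + exp(-1) + 5*sin(1)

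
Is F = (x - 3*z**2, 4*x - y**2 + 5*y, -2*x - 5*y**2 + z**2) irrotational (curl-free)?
No, ∇×F = (-10*y, 2 - 6*z, 4)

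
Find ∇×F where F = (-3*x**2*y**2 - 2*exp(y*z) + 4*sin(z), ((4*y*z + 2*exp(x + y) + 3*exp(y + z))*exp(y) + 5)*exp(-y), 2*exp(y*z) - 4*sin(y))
(-4*y + 2*z*exp(y*z) - 3*exp(y + z) - 4*cos(y), -2*y*exp(y*z) + 4*cos(z), 6*x**2*y + 2*z*exp(y*z) + 2*exp(x + y))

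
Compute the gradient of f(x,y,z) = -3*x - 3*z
(-3, 0, -3)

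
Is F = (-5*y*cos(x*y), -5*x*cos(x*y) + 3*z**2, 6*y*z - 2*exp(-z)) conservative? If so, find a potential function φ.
Yes, F is conservative. φ = 3*y*z**2 - 5*sin(x*y) + 2*exp(-z)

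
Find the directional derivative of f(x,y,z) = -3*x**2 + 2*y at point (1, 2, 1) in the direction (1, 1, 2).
-2*sqrt(6)/3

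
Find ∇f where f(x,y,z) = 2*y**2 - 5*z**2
(0, 4*y, -10*z)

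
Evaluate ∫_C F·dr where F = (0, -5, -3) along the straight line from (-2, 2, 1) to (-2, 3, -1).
1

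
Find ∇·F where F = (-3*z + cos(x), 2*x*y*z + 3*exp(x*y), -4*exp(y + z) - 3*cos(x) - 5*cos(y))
2*x*z + 3*x*exp(x*y) - 4*exp(y + z) - sin(x)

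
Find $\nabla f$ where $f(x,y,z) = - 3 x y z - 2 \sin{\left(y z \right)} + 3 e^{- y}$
(-3*y*z, -3*x*z - 2*z*cos(y*z) - 3*exp(-y), -y*(3*x + 2*cos(y*z)))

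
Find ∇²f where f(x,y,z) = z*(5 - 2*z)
-4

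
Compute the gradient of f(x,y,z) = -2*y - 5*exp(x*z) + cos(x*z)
(-z*(5*exp(x*z) + sin(x*z)), -2, -x*(5*exp(x*z) + sin(x*z)))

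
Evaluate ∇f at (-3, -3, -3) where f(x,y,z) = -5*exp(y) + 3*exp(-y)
(0, (-3*exp(6) - 5)*exp(-3), 0)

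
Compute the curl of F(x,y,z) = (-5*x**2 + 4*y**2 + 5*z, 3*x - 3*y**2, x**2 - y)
(-1, 5 - 2*x, 3 - 8*y)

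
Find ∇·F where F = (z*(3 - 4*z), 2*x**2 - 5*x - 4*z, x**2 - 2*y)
0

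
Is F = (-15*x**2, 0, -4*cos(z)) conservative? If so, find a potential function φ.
Yes, F is conservative. φ = -5*x**3 - 4*sin(z)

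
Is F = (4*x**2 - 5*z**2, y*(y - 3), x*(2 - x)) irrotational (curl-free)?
No, ∇×F = (0, 2*x - 10*z - 2, 0)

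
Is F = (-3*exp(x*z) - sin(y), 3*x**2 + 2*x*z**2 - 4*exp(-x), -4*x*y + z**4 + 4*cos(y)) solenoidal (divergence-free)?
No, ∇·F = z*(4*z**2 - 3*exp(x*z))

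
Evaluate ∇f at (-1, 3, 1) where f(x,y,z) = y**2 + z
(0, 6, 1)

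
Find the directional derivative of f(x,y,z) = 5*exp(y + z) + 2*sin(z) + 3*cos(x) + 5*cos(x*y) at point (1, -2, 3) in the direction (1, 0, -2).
-sqrt(5)*(4*cos(3) + 3*sin(1) + 10*sin(2) + 10*E)/5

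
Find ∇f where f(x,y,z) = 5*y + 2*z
(0, 5, 2)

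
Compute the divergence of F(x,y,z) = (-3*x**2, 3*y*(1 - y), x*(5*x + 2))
-6*x - 6*y + 3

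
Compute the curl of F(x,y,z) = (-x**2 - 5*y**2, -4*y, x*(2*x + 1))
(0, -4*x - 1, 10*y)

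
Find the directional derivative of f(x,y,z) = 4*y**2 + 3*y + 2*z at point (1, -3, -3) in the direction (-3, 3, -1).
-65*sqrt(19)/19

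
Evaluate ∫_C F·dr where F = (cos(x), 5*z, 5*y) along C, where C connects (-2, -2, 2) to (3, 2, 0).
sin(3) + sin(2) + 20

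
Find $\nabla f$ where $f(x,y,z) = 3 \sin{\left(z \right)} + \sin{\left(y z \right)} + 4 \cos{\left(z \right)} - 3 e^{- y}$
(0, z*cos(y*z) + 3*exp(-y), y*cos(y*z) - 4*sin(z) + 3*cos(z))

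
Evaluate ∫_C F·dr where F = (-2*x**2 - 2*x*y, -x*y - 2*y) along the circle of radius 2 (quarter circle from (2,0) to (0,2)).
4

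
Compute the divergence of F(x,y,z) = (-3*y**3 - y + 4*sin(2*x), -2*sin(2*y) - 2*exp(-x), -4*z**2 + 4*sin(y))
-8*z + 8*cos(2*x) - 4*cos(2*y)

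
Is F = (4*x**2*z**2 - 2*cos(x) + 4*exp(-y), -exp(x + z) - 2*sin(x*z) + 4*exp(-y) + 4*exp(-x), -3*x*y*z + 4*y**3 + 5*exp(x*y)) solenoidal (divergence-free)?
No, ∇·F = -3*x*y + 8*x*z**2 + 2*sin(x) - 4*exp(-y)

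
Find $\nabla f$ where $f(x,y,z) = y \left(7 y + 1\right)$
(0, 14*y + 1, 0)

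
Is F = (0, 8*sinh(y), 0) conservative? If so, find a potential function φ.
Yes, F is conservative. φ = 8*cosh(y)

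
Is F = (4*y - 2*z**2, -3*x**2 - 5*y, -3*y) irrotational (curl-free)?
No, ∇×F = (-3, -4*z, -6*x - 4)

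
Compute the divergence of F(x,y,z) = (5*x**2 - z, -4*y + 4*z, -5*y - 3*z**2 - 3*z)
10*x - 6*z - 7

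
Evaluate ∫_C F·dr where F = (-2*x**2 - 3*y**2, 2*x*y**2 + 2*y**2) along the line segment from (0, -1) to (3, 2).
-15/2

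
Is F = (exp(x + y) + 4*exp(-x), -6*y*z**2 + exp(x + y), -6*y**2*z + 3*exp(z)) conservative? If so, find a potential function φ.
Yes, F is conservative. φ = -3*y**2*z**2 + 3*exp(z) + exp(x + y) - 4*exp(-x)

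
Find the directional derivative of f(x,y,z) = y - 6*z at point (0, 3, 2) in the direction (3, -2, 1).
-4*sqrt(14)/7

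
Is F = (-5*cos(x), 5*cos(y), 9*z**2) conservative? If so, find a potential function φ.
Yes, F is conservative. φ = 3*z**3 - 5*sin(x) + 5*sin(y)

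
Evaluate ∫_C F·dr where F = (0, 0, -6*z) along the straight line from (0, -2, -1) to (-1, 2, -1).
0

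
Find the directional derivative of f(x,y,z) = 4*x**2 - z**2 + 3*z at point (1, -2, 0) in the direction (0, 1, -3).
-9*sqrt(10)/10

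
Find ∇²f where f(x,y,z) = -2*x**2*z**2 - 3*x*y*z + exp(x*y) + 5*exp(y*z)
x**2*exp(x*y) - 4*x**2 + y**2*exp(x*y) + 5*y**2*exp(y*z) + 5*z**2*exp(y*z) - 4*z**2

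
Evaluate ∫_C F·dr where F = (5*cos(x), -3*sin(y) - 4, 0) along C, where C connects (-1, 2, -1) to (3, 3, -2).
-4 + 3*cos(3) + 5*sin(3) - 3*cos(2) + 5*sin(1)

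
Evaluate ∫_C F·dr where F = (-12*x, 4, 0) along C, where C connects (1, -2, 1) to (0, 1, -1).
18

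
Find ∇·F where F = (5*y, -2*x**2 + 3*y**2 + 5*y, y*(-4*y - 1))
6*y + 5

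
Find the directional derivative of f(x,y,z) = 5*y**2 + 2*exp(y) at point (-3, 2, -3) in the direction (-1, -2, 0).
4*sqrt(5)*(-10 - exp(2))/5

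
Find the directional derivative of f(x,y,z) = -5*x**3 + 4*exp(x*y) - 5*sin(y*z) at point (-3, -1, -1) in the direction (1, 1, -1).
sqrt(3)*(-16*exp(3) - 135)/3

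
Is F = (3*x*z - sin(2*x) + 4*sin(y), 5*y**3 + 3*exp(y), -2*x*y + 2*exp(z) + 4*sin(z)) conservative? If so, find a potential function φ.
No, ∇×F = (-2*x, 3*x + 2*y, -4*cos(y)) ≠ 0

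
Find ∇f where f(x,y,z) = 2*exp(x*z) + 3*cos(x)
(2*z*exp(x*z) - 3*sin(x), 0, 2*x*exp(x*z))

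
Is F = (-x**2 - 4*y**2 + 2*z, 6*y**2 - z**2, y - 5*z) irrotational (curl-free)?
No, ∇×F = (2*z + 1, 2, 8*y)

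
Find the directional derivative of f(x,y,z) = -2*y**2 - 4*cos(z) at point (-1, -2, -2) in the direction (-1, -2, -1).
2*sqrt(6)*(-4 + sin(2))/3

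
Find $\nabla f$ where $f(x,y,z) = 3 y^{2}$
(0, 6*y, 0)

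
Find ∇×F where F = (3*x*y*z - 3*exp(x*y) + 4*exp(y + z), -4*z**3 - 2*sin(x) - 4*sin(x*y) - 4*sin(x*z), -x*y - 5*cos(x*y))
(5*x*sin(x*y) + 4*x*cos(x*z) - x + 12*z**2, 3*x*y - 5*y*sin(x*y) + y + 4*exp(y + z), -3*x*z + 3*x*exp(x*y) - 4*y*cos(x*y) - 4*z*cos(x*z) - 4*exp(y + z) - 2*cos(x))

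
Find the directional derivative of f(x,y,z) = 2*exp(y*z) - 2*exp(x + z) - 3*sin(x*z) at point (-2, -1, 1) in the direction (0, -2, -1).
-6*sqrt(5)*cos(2)/5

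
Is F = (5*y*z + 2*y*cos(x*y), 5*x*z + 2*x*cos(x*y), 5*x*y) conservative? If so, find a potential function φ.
Yes, F is conservative. φ = 5*x*y*z + 2*sin(x*y)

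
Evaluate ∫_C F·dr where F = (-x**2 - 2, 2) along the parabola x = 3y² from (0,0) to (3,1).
-13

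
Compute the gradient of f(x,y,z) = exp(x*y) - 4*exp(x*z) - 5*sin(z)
(y*exp(x*y) - 4*z*exp(x*z), x*exp(x*y), -4*x*exp(x*z) - 5*cos(z))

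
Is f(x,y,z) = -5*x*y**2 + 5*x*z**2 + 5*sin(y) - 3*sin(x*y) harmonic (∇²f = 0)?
No, ∇²f = 3*x**2*sin(x*y) + 3*y**2*sin(x*y) - 5*sin(y)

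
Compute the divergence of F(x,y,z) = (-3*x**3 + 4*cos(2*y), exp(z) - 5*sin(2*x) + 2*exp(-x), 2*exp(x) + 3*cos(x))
-9*x**2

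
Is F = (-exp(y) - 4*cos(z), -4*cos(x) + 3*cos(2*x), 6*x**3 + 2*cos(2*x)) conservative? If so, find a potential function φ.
No, ∇×F = (0, -18*x**2 + 4*sin(2*x) + 4*sin(z), exp(y) + 4*sin(x) - 6*sin(2*x)) ≠ 0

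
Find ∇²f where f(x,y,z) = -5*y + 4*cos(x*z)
-4*(x**2 + z**2)*cos(x*z)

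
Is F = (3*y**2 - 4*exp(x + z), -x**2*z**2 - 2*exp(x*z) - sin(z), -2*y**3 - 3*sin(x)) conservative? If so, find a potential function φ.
No, ∇×F = (2*x**2*z + 2*x*exp(x*z) - 6*y**2 + cos(z), -4*exp(x + z) + 3*cos(x), -2*x*z**2 - 6*y - 2*z*exp(x*z)) ≠ 0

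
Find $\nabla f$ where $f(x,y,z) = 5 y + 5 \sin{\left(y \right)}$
(0, 5*cos(y) + 5, 0)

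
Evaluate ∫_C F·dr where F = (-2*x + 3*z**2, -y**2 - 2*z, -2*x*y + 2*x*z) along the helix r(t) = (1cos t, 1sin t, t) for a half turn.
12 - 3*pi**2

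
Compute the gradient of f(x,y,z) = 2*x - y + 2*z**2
(2, -1, 4*z)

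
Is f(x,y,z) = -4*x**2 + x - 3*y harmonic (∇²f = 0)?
No, ∇²f = -8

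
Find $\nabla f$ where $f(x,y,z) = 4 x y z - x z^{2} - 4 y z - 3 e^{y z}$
(z*(4*y - z), z*(4*x - 3*exp(y*z) - 4), 4*x*y - 2*x*z - 3*y*exp(y*z) - 4*y)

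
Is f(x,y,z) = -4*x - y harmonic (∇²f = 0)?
Yes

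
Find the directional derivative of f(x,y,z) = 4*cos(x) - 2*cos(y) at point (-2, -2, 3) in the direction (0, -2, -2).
sqrt(2)*sin(2)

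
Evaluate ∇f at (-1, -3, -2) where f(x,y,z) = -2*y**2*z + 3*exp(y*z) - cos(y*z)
(0, -6*exp(6) - 24 - 2*sin(6), -9*exp(6) - 18 - 3*sin(6))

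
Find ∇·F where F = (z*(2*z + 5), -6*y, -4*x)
-6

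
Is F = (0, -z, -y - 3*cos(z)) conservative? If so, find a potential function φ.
Yes, F is conservative. φ = -y*z - 3*sin(z)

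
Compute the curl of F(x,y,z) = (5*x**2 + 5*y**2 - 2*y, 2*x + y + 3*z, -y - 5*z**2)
(-4, 0, 4 - 10*y)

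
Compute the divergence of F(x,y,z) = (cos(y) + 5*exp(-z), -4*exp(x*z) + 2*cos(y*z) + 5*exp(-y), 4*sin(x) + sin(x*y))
-2*z*sin(y*z) - 5*exp(-y)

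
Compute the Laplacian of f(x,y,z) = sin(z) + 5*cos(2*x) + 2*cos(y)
-sin(z) - 20*cos(2*x) - 2*cos(y)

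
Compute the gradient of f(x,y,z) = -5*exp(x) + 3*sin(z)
(-5*exp(x), 0, 3*cos(z))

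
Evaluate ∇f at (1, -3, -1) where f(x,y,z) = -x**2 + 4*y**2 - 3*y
(-2, -27, 0)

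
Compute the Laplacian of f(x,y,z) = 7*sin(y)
-7*sin(y)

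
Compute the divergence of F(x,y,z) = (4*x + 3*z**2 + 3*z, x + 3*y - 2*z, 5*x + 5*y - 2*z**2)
7 - 4*z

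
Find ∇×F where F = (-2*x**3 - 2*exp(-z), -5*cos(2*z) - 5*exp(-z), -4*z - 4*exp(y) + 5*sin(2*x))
(-4*exp(y) - 10*sin(2*z) - 5*exp(-z), -10*cos(2*x) + 2*exp(-z), 0)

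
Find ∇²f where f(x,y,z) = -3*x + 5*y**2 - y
10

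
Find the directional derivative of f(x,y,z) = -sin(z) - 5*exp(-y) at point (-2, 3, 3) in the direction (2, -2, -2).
sqrt(3)*(exp(3)*cos(3) - 5)*exp(-3)/3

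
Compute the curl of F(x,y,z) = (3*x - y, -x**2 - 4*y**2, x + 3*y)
(3, -1, 1 - 2*x)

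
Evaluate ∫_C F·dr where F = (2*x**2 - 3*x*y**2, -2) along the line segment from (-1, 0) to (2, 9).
-1263/4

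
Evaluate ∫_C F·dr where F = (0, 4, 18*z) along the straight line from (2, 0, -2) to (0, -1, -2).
-4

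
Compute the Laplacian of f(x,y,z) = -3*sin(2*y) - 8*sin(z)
12*sin(2*y) + 8*sin(z)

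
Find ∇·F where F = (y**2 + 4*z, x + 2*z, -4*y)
0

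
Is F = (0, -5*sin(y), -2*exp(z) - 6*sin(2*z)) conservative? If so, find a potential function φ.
Yes, F is conservative. φ = -2*exp(z) + 5*cos(y) + 3*cos(2*z)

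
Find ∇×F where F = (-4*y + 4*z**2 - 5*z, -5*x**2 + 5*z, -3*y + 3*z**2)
(-8, 8*z - 5, 4 - 10*x)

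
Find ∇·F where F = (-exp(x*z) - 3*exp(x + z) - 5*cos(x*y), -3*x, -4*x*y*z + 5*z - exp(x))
-4*x*y + 5*y*sin(x*y) - z*exp(x*z) - 3*exp(x + z) + 5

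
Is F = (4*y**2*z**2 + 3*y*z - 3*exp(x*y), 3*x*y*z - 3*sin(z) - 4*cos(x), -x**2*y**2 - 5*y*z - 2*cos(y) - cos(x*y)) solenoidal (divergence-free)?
No, ∇·F = 3*x*z - 3*y*exp(x*y) - 5*y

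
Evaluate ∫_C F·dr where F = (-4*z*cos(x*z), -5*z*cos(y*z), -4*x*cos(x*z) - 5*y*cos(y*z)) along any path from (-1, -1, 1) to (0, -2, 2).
-9*sin(1) + 5*sin(4)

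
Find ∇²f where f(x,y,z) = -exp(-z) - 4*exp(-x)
-exp(-z) - 4*exp(-x)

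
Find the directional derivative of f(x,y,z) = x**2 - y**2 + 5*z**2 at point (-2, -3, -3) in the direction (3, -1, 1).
-48*sqrt(11)/11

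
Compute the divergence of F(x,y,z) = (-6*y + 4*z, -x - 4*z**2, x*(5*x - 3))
0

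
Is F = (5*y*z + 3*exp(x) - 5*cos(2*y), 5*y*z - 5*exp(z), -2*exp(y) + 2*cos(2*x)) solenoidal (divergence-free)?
No, ∇·F = 5*z + 3*exp(x)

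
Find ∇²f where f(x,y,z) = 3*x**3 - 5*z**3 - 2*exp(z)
18*x - 30*z - 2*exp(z)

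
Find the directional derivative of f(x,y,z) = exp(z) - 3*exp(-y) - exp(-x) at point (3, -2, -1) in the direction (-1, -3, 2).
sqrt(14)*(-9*exp(5) - 1 + 2*exp(2))*exp(-3)/14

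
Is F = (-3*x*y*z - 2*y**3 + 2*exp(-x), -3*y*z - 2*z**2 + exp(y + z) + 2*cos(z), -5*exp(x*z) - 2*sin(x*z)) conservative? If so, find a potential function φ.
No, ∇×F = (3*y + 4*z - exp(y + z) + 2*sin(z), -3*x*y + 5*z*exp(x*z) + 2*z*cos(x*z), 3*x*z + 6*y**2) ≠ 0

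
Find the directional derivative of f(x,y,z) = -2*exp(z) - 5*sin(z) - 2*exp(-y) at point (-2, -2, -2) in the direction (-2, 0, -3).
3*sqrt(13)*(5*exp(2)*cos(2) + 2)*exp(-2)/13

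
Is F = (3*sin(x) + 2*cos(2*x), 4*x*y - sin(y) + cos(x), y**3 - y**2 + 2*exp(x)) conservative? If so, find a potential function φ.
No, ∇×F = (y*(3*y - 2), -2*exp(x), 4*y - sin(x)) ≠ 0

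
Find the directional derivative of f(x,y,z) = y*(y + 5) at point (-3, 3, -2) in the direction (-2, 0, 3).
0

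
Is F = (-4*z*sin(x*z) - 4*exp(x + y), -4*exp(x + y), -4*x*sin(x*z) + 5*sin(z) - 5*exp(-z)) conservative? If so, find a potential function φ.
Yes, F is conservative. φ = -4*exp(x + y) - 5*cos(z) + 4*cos(x*z) + 5*exp(-z)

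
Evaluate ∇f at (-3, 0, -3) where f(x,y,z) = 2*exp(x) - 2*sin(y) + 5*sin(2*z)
(2*exp(-3), -2, 10*cos(6))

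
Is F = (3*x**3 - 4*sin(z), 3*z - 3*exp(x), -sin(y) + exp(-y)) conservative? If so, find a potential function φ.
No, ∇×F = (-cos(y) - 3 - exp(-y), -4*cos(z), -3*exp(x)) ≠ 0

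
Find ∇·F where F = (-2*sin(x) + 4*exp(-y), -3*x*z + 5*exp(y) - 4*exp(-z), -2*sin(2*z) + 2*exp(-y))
5*exp(y) - 2*cos(x) - 4*cos(2*z)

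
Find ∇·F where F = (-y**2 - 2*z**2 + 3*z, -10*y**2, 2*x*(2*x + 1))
-20*y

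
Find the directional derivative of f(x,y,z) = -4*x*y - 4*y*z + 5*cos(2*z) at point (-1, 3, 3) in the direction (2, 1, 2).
-56/3 - 20*sin(6)/3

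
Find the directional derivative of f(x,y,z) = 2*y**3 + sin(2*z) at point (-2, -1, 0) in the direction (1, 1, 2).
5*sqrt(6)/3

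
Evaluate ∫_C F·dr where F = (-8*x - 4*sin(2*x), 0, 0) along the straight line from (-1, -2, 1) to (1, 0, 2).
0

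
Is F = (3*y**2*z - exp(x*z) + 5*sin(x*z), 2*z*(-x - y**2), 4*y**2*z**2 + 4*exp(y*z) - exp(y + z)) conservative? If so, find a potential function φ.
No, ∇×F = (2*x + 2*y**2 + 8*y*z**2 + 4*z*exp(y*z) - exp(y + z), -x*exp(x*z) + 5*x*cos(x*z) + 3*y**2, 2*z*(-3*y - 1)) ≠ 0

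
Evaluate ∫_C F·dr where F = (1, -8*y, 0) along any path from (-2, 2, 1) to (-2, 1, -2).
12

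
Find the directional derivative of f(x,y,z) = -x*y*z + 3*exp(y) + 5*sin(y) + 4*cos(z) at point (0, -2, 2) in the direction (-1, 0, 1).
-2*sqrt(2)*(sin(2) + 1)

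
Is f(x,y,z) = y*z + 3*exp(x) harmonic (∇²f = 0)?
No, ∇²f = 3*exp(x)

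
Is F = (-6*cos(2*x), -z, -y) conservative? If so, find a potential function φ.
Yes, F is conservative. φ = -y*z - 3*sin(2*x)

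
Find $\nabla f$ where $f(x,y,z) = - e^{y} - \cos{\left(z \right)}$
(0, -exp(y), sin(z))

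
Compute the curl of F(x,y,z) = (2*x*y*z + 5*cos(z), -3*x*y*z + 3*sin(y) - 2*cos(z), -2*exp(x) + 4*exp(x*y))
(3*x*y + 4*x*exp(x*y) - 2*sin(z), 2*x*y - 4*y*exp(x*y) + 2*exp(x) - 5*sin(z), z*(-2*x - 3*y))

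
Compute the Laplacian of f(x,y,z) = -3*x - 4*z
0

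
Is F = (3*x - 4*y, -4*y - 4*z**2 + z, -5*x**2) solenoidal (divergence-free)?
No, ∇·F = -1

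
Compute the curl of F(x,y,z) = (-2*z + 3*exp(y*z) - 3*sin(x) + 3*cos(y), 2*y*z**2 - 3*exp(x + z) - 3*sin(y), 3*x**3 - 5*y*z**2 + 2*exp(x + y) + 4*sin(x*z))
(-4*y*z - 5*z**2 + 2*exp(x + y) + 3*exp(x + z), -9*x**2 + 3*y*exp(y*z) - 4*z*cos(x*z) - 2*exp(x + y) - 2, -3*z*exp(y*z) - 3*exp(x + z) + 3*sin(y))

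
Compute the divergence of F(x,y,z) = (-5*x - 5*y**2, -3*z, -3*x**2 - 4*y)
-5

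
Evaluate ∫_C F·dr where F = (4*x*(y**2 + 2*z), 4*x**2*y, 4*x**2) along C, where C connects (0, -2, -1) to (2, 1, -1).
-8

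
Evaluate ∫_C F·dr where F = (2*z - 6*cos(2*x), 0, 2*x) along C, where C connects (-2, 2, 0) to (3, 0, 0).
-3*sin(6) - 3*sin(4)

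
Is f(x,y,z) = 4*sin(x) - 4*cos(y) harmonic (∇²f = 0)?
No, ∇²f = -4*sin(x) + 4*cos(y)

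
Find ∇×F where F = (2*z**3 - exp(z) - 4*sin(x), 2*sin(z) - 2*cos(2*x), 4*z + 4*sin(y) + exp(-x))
(4*cos(y) - 2*cos(z), 6*z**2 - exp(z) + exp(-x), 4*sin(2*x))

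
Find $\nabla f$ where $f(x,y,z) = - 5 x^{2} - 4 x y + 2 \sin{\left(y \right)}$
(-10*x - 4*y, -4*x + 2*cos(y), 0)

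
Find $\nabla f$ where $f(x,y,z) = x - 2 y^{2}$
(1, -4*y, 0)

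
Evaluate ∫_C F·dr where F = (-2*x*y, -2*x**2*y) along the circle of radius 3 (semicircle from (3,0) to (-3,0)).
0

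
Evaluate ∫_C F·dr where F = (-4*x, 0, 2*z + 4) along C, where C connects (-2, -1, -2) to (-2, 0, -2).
0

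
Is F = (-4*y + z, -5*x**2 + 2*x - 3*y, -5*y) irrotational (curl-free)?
No, ∇×F = (-5, 1, 6 - 10*x)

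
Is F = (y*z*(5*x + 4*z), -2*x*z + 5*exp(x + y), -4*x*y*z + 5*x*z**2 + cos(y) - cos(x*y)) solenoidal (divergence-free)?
No, ∇·F = -4*x*y + 10*x*z + 5*y*z + 5*exp(x + y)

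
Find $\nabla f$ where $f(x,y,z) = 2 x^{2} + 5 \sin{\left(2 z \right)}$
(4*x, 0, 10*cos(2*z))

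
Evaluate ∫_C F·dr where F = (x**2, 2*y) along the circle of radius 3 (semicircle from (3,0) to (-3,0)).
-18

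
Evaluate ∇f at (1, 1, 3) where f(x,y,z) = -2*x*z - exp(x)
(-6 - E, 0, -2)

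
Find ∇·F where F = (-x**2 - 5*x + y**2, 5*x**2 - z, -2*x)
-2*x - 5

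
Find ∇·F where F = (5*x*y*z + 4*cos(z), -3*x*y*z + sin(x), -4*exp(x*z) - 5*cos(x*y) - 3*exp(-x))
-3*x*z - 4*x*exp(x*z) + 5*y*z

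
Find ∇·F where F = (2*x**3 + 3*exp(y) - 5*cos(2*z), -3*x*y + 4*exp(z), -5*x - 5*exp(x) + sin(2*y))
3*x*(2*x - 1)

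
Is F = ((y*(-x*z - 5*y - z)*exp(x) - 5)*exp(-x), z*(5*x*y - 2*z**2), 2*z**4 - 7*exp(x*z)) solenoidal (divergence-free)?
No, ∇·F = 5*x*z - 7*x*exp(x*z) - y*z + 8*z**3 + 5*exp(-x)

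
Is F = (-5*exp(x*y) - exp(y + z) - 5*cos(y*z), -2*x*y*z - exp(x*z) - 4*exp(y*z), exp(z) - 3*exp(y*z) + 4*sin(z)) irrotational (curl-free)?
No, ∇×F = (2*x*y + x*exp(x*z) + 4*y*exp(y*z) - 3*z*exp(y*z), 5*y*sin(y*z) - exp(y + z), 5*x*exp(x*y) - 2*y*z - z*exp(x*z) - 5*z*sin(y*z) + exp(y + z))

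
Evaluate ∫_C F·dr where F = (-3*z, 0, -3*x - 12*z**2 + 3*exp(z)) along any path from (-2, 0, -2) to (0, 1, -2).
12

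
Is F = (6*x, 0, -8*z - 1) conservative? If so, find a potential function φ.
Yes, F is conservative. φ = 3*x**2 - 4*z**2 - z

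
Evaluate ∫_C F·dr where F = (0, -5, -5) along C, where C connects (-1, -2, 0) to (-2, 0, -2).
0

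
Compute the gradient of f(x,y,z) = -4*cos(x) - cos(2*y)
(4*sin(x), 2*sin(2*y), 0)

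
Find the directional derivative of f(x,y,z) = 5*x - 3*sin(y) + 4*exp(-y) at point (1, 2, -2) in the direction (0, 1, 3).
-sqrt(10)*(3*exp(2)*cos(2) + 4)*exp(-2)/10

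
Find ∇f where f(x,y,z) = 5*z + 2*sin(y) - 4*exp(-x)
(4*exp(-x), 2*cos(y), 5)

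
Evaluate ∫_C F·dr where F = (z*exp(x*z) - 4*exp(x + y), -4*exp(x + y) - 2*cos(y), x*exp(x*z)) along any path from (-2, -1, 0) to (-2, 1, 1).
-4*sin(1) - 4*exp(-1) - 1 + exp(-2) + 4*exp(-3)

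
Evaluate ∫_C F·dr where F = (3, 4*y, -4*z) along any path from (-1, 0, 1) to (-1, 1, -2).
-4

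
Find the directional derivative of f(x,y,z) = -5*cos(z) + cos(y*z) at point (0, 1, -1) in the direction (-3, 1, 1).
-5*sqrt(11)*sin(1)/11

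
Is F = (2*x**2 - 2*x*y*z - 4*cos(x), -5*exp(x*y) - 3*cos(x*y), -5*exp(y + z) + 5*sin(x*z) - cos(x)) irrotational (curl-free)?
No, ∇×F = (-5*exp(y + z), -2*x*y - 5*z*cos(x*z) - sin(x), 2*x*z - 5*y*exp(x*y) + 3*y*sin(x*y))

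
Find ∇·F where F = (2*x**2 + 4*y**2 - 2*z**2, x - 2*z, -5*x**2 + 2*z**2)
4*x + 4*z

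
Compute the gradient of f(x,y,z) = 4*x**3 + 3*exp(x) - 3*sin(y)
(12*x**2 + 3*exp(x), -3*cos(y), 0)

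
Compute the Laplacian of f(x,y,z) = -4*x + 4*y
0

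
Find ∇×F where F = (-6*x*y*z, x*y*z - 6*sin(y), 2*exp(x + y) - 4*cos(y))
(-x*y + 2*exp(x + y) + 4*sin(y), -6*x*y - 2*exp(x + y), z*(6*x + y))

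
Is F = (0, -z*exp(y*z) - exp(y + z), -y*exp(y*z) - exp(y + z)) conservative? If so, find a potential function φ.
Yes, F is conservative. φ = -exp(y*z) - exp(y + z)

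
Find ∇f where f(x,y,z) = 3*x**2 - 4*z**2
(6*x, 0, -8*z)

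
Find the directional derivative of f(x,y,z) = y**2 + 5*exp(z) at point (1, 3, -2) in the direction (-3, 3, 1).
sqrt(19)*(5 + 18*exp(2))*exp(-2)/19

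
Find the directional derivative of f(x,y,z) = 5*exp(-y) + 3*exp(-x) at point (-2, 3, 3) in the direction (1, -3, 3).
3*sqrt(19)*(5 - exp(5))*exp(-3)/19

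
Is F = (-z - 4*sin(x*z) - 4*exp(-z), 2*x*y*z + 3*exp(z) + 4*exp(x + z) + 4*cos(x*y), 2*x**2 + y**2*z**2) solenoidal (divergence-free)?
No, ∇·F = 2*x*z - 4*x*sin(x*y) + 2*y**2*z - 4*z*cos(x*z)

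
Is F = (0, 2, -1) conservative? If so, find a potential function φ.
Yes, F is conservative. φ = 2*y - z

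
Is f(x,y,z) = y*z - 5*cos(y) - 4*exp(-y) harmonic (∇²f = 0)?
No, ∇²f = 5*cos(y) - 4*exp(-y)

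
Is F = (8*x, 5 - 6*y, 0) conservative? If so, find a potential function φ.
Yes, F is conservative. φ = 4*x**2 - 3*y**2 + 5*y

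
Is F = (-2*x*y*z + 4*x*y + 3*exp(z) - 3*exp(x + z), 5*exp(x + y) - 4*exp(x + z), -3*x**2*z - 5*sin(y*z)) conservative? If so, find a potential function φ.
No, ∇×F = (-5*z*cos(y*z) + 4*exp(x + z), -2*x*y + 6*x*z + 3*exp(z) - 3*exp(x + z), 2*x*z - 4*x + 5*exp(x + y) - 4*exp(x + z)) ≠ 0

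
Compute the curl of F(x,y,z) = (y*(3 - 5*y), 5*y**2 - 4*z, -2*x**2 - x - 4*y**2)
(4 - 8*y, 4*x + 1, 10*y - 3)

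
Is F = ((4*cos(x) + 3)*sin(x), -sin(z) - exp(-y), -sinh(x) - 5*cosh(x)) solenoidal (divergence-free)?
No, ∇·F = 3*cos(x) + 4*cos(2*x) + exp(-y)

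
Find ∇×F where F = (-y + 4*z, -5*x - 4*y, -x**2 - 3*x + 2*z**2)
(0, 2*x + 7, -4)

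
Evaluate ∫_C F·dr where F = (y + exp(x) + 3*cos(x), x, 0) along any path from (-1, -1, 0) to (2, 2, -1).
-exp(-1) + 3*sin(1) + 3*sin(2) + 3 + exp(2)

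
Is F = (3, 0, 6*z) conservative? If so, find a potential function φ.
Yes, F is conservative. φ = 3*x + 3*z**2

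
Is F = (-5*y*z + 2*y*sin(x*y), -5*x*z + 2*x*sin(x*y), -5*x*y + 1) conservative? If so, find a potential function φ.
Yes, F is conservative. φ = -5*x*y*z + z - 2*cos(x*y)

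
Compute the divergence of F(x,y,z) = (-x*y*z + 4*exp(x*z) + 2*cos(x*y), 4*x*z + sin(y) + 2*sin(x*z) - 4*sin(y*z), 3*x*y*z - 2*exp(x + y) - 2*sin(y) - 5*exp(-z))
3*x*y - y*z - 2*y*sin(x*y) + 4*z*exp(x*z) - 4*z*cos(y*z) + cos(y) + 5*exp(-z)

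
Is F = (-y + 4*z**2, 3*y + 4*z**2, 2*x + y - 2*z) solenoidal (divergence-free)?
No, ∇·F = 1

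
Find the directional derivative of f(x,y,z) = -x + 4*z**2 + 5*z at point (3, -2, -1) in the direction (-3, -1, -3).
12*sqrt(19)/19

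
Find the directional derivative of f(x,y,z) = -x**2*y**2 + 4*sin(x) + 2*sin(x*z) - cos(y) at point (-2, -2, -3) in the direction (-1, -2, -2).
-16 - 4*cos(2)/3 + 2*sin(2)/3 + 14*cos(6)/3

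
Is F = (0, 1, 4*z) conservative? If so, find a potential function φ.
Yes, F is conservative. φ = y + 2*z**2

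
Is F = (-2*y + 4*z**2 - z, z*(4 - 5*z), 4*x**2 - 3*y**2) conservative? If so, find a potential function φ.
No, ∇×F = (-6*y + 10*z - 4, -8*x + 8*z - 1, 2) ≠ 0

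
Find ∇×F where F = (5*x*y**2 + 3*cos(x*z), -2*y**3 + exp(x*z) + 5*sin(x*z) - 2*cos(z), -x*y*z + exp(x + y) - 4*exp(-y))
(-x*z - x*exp(x*z) - 5*x*cos(x*z) + exp(x + y) - 2*sin(z) + 4*exp(-y), -3*x*sin(x*z) + y*z - exp(x + y), -10*x*y + z*exp(x*z) + 5*z*cos(x*z))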